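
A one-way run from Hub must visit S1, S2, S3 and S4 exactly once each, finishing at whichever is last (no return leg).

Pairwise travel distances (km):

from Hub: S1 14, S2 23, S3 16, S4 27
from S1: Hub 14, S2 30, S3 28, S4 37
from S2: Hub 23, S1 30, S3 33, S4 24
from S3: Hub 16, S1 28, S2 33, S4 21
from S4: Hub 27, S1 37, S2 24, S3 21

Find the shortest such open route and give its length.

Minimum one-way distance = 87 km.

There are 4! = 24 possible orderings.
Hub - S1 - S2 - S3 - S4: 14+30+33+21 = 98
Hub - S1 - S2 - S4 - S3: 14+30+24+21 = 89
Hub - S1 - S3 - S2 - S4: 14+28+33+24 = 99
Hub - S1 - S3 - S4 - S2: 14+28+21+24 = 87
Hub - S1 - S4 - S2 - S3: 14+37+24+33 = 108
Hub - S1 - S4 - S3 - S2: 14+37+21+33 = 105
Hub - S2 - S1 - S3 - S4: 23+30+28+21 = 102
Hub - S2 - S1 - S4 - S3: 23+30+37+21 = 111
Hub - S2 - S3 - S1 - S4: 23+33+28+37 = 121
Hub - S2 - S3 - S4 - S1: 23+33+21+37 = 114
Hub - S2 - S4 - S1 - S3: 23+24+37+28 = 112
Hub - S2 - S4 - S3 - S1: 23+24+21+28 = 96
Hub - S3 - S1 - S2 - S4: 16+28+30+24 = 98
Hub - S3 - S1 - S4 - S2: 16+28+37+24 = 105
… (10 more)
The minimum is 87.
One shortest path: Hub → S1 → S3 → S4 → S2.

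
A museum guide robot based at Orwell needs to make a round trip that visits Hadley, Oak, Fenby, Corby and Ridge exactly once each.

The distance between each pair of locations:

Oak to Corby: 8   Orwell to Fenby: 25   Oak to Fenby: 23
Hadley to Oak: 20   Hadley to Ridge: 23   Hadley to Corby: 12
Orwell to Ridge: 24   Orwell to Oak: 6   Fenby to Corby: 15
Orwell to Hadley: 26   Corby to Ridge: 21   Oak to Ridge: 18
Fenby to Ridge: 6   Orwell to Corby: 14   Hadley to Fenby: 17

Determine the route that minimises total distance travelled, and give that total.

Orwell-Hadley-Oak-Fenby-Corby-Ridge-Orwell: 26+20+23+15+21+24 = 129
Orwell-Hadley-Oak-Fenby-Ridge-Corby-Orwell: 26+20+23+6+21+14 = 110
Orwell-Hadley-Oak-Corby-Fenby-Ridge-Orwell: 26+20+8+15+6+24 = 99
Orwell-Hadley-Oak-Corby-Ridge-Fenby-Orwell: 26+20+8+21+6+25 = 106
Orwell-Hadley-Oak-Ridge-Fenby-Corby-Orwell: 26+20+18+6+15+14 = 99
Orwell-Hadley-Oak-Ridge-Corby-Fenby-Orwell: 26+20+18+21+15+25 = 125
Orwell-Hadley-Fenby-Oak-Corby-Ridge-Orwell: 26+17+23+8+21+24 = 119
Orwell-Hadley-Fenby-Oak-Ridge-Corby-Orwell: 26+17+23+18+21+14 = 119
Orwell-Hadley-Fenby-Corby-Oak-Ridge-Orwell: 26+17+15+8+18+24 = 108
Orwell-Hadley-Fenby-Corby-Ridge-Oak-Orwell: 26+17+15+21+18+6 = 103
Orwell-Hadley-Fenby-Ridge-Oak-Corby-Orwell: 26+17+6+18+8+14 = 89
Orwell-Hadley-Fenby-Ridge-Corby-Oak-Orwell: 26+17+6+21+8+6 = 84
Orwell-Hadley-Corby-Oak-Fenby-Ridge-Orwell: 26+12+8+23+6+24 = 99
Orwell-Hadley-Corby-Oak-Ridge-Fenby-Orwell: 26+12+8+18+6+25 = 95
… (46 more)
Orwell-Oak-Corby-Hadley-Fenby-Ridge-Orwell: 6+8+12+17+6+24 = 73  ← best
The minimum is 73.
One optimal route: Orwell → Oak → Corby → Hadley → Fenby → Ridge → Orwell (or its reverse).

73 — the shortest possible round trip.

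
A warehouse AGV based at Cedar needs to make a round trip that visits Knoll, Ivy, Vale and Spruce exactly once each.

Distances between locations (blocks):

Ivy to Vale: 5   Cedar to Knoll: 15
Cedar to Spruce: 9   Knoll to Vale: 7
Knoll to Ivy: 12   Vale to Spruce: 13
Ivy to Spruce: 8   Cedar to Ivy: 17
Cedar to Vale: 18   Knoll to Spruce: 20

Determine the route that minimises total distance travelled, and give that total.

Cedar→Knoll→Ivy→Vale→Spruce→Cedar: 15+12+5+13+9 = 54
Cedar→Knoll→Ivy→Spruce→Vale→Cedar: 15+12+8+13+18 = 66
Cedar→Knoll→Vale→Ivy→Spruce→Cedar: 15+7+5+8+9 = 44
Cedar→Knoll→Vale→Spruce→Ivy→Cedar: 15+7+13+8+17 = 60
Cedar→Knoll→Spruce→Ivy→Vale→Cedar: 15+20+8+5+18 = 66
Cedar→Knoll→Spruce→Vale→Ivy→Cedar: 15+20+13+5+17 = 70
Cedar→Ivy→Knoll→Vale→Spruce→Cedar: 17+12+7+13+9 = 58
Cedar→Ivy→Knoll→Spruce→Vale→Cedar: 17+12+20+13+18 = 80
Cedar→Ivy→Vale→Knoll→Spruce→Cedar: 17+5+7+20+9 = 58
Cedar→Ivy→Spruce→Knoll→Vale→Cedar: 17+8+20+7+18 = 70
Cedar→Vale→Knoll→Ivy→Spruce→Cedar: 18+7+12+8+9 = 54
Cedar→Vale→Ivy→Knoll→Spruce→Cedar: 18+5+12+20+9 = 64
The minimum is 44.
One optimal route: Cedar → Knoll → Vale → Ivy → Spruce → Cedar (or its reverse).

Minimum total distance: 44 blocks.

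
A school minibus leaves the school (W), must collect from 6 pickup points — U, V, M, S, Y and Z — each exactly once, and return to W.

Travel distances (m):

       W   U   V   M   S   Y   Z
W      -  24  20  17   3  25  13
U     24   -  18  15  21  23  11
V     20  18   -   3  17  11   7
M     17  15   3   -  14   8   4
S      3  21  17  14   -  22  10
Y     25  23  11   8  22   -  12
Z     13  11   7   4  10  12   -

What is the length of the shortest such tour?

W - U - V - M - S - Y - Z - W: 24+18+3+14+22+12+13 = 106
W - U - V - M - S - Z - Y - W: 24+18+3+14+10+12+25 = 106
W - U - V - M - Y - S - Z - W: 24+18+3+8+22+10+13 = 98
W - U - V - M - Y - Z - S - W: 24+18+3+8+12+10+3 = 78
W - U - V - M - Z - S - Y - W: 24+18+3+4+10+22+25 = 106
W - U - V - M - Z - Y - S - W: 24+18+3+4+12+22+3 = 86
W - U - V - S - M - Y - Z - W: 24+18+17+14+8+12+13 = 106
W - U - V - S - M - Z - Y - W: 24+18+17+14+4+12+25 = 114
… (352 more)
The minimum is 78.
One optimal route: W → U → V → M → Y → Z → S → W (or its reverse).

Minimum total distance: 78 m.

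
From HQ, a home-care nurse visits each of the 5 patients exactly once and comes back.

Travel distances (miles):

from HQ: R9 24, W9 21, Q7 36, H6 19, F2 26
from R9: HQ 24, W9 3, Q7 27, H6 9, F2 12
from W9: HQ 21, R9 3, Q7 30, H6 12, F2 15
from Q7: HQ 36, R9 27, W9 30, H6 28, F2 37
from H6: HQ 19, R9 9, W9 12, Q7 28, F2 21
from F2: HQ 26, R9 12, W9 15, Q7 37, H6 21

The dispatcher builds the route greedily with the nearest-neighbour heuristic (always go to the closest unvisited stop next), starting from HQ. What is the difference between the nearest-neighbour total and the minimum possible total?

The nearest-neighbour route is 2 miles longer than optimal.

HQ: H6=19, W9=21, R9=24, F2=26, Q7=36 ⇒ H6
H6: R9=9, W9=12, F2=21, Q7=28 ⇒ R9
R9: W9=3, F2=12, Q7=27 ⇒ W9
W9: F2=15, Q7=30 ⇒ F2
F2: Q7=37 ⇒ Q7
NN route HQ → H6 → R9 → W9 → F2 → Q7 → HQ costs 119.
Optimal: HQ → Q7 → H6 → R9 → W9 → F2 → HQ costs 117 (by enumerating all 60 distinct tours).
Excess = 119 − 117 = 2.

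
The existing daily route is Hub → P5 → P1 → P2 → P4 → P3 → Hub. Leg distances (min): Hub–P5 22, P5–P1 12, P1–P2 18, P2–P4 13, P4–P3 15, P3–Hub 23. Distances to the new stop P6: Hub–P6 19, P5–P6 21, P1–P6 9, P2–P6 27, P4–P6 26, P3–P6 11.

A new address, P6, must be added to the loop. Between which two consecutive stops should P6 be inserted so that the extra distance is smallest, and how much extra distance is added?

Minimum extra distance: 7 min, inserting P6 between P3 and Hub.

Insertion cost between consecutive stops i–j is d(i,P6) + d(P6,j) − d(i,j):
  between Hub and P5: 19 + 21 − 22 = 18
  between P5 and P1: 21 + 9 − 12 = 18
  between P1 and P2: 9 + 27 − 18 = 18
  between P2 and P4: 27 + 26 − 13 = 40
  between P4 and P3: 26 + 11 − 15 = 22
  between P3 and Hub: 11 + 19 − 23 = 7
Cheapest insertion is between P3 and Hub, adding 7.
New total = 103 + 7 = 110.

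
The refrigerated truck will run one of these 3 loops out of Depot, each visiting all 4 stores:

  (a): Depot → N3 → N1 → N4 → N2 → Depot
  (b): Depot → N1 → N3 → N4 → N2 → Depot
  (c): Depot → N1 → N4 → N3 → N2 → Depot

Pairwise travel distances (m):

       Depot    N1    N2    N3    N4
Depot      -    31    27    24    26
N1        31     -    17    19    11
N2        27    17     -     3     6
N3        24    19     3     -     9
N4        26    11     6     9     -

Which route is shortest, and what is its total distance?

Shortest is (c), total 81 m.

(a): 24 + 19 + 11 + 6 + 27 = 87
(b): 31 + 19 + 9 + 6 + 27 = 92
(c): 31 + 11 + 9 + 3 + 27 = 81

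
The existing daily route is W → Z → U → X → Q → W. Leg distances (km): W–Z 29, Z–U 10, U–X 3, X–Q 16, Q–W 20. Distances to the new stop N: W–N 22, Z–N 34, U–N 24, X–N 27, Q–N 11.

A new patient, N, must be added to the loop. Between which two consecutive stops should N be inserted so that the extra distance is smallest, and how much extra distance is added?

Insertion cost between consecutive stops i–j is d(i,N) + d(N,j) − d(i,j):
  between W and Z: 22 + 34 − 29 = 27
  between Z and U: 34 + 24 − 10 = 48
  between U and X: 24 + 27 − 3 = 48
  between X and Q: 27 + 11 − 16 = 22
  between Q and W: 11 + 22 − 20 = 13
Cheapest insertion is between Q and W, adding 13.
New total = 78 + 13 = 91.

Minimum extra distance: 13 km, inserting N between Q and W.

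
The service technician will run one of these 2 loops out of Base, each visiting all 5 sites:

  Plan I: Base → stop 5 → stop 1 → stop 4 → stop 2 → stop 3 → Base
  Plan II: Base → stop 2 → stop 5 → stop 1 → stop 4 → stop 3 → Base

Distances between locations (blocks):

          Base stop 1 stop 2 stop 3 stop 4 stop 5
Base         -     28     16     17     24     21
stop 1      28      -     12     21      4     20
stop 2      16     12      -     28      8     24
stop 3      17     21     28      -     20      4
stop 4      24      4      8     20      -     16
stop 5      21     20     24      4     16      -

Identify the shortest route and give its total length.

Shortest is Plan I, total 98 blocks.

Plan I: 21 + 20 + 4 + 8 + 28 + 17 = 98
Plan II: 16 + 24 + 20 + 4 + 20 + 17 = 101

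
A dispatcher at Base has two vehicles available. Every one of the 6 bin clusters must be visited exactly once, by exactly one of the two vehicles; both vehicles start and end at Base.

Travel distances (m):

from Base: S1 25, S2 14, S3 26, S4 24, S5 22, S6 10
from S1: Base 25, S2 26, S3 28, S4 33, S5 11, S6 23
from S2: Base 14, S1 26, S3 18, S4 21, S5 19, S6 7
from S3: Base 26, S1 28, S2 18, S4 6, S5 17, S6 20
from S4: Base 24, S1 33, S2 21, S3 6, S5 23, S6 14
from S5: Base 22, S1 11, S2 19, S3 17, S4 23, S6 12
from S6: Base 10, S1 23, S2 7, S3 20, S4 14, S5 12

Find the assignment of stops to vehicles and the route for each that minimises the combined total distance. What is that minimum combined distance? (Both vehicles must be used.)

Try each way of splitting the stops between the two vehicles (each non-empty) and, for each split, find the best tour for each vehicle:
  {S1} + {S2, S3, S4, S5, S6}: 50 + 80 = 130
  {S2} + {S1, S3, S4, S5, S6}: 28 + 83 = 111
  {S1, S2} + {S3, S4, S5, S6}: 65 + 69 = 134
  {S3} + {S1, S2, S4, S5, S6}: 52 + 94 = 146
  {S1, S3} + {S2, S4, S5, S6}: 79 + 80 = 159
  {S2, S3} + {S1, S4, S5, S6}: 58 + 83 = 141
  … (31 splits in total)
Best: vehicle 1 Base → S2 → Base = 28; vehicle 2 Base → S1 → S5 → S3 → S4 → S6 → Base = 83; combined 111.

111 m — the smallest possible combined total.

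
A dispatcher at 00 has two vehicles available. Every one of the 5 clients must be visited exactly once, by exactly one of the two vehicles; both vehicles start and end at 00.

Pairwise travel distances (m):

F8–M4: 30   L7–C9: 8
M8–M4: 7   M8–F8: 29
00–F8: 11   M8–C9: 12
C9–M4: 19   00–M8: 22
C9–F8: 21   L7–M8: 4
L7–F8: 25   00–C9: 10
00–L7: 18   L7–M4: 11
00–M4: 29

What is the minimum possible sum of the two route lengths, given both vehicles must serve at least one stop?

80 m — the smallest possible combined total.

Try each way of splitting the stops between the two vehicles (each non-empty) and, for each split, find the best tour for each vehicle:
  {L7} + {M8, C9, F8, M4}: 36 + 70 = 106
  {M8} + {L7, C9, F8, M4}: 44 + 70 = 114
  {L7, M8} + {C9, F8, M4}: 44 + 70 = 114
  {C9} + {L7, M8, F8, M4}: 20 + 70 = 90
  {L7, C9} + {M8, F8, M4}: 36 + 70 = 106
  {M8, C9} + {L7, F8, M4}: 44 + 70 = 114
  … (15 splits in total)
  {F8} + {L7, M8, C9, M4}: 22 + 58 = 80  ← best
Best: vehicle 1 00 → F8 → 00 = 22; vehicle 2 00 → L7 → M8 → M4 → C9 → 00 = 58; combined 80.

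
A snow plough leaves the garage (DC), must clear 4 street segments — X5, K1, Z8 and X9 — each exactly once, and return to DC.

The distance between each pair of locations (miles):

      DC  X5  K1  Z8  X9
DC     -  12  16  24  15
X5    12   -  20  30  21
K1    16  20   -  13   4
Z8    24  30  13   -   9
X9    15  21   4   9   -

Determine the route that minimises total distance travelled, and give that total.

Minimum total distance: 69 miles.

With 4 stops there are 4!/2 = 12 distinct round trips (a route and its reverse cost the same).
DC→X5→K1→Z8→X9→DC: 12+20+13+9+15 = 69
DC→X5→K1→X9→Z8→DC: 12+20+4+9+24 = 69
DC→X5→Z8→K1→X9→DC: 12+30+13+4+15 = 74
DC→X5→Z8→X9→K1→DC: 12+30+9+4+16 = 71
DC→X5→X9→K1→Z8→DC: 12+21+4+13+24 = 74
DC→X5→X9→Z8→K1→DC: 12+21+9+13+16 = 71
DC→K1→X5→Z8→X9→DC: 16+20+30+9+15 = 90
DC→K1→X5→X9→Z8→DC: 16+20+21+9+24 = 90
DC→K1→Z8→X5→X9→DC: 16+13+30+21+15 = 95
DC→K1→X9→X5→Z8→DC: 16+4+21+30+24 = 95
DC→Z8→X5→K1→X9→DC: 24+30+20+4+15 = 93
DC→Z8→K1→X5→X9→DC: 24+13+20+21+15 = 93
The minimum is 69.
One optimal route: DC → X5 → K1 → Z8 → X9 → DC (or its reverse).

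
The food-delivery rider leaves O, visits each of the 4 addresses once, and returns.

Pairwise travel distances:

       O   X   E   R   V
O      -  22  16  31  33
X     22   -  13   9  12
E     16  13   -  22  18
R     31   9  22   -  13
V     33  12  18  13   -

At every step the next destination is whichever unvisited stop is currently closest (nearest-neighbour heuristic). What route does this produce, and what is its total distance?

From O: distances to unvisited — E=16, X=22, R=31, V=33. Nearest is E (16).
From E: distances to unvisited — X=13, V=18, R=22. Nearest is X (13).
From X: distances to unvisited — R=9, V=12. Nearest is R (9).
From R: distances to unvisited — V=13. Nearest is V (13).
Return V→O: 33.
Total = 16 + 13 + 9 + 13 + 33 = 84.

Nearest-neighbour total = 84; route O → E → X → R → V → O.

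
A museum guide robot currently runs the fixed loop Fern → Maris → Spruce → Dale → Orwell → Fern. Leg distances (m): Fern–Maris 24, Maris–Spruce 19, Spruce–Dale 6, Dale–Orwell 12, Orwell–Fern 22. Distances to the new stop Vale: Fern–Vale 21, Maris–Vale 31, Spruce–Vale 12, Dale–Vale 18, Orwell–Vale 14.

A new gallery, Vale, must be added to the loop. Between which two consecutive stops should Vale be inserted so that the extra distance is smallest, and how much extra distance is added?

Insertion cost between consecutive stops i–j is d(i,Vale) + d(Vale,j) − d(i,j):
  between Fern and Maris: 21 + 31 − 24 = 28
  between Maris and Spruce: 31 + 12 − 19 = 24
  between Spruce and Dale: 12 + 18 − 6 = 24
  between Dale and Orwell: 18 + 14 − 12 = 20
  between Orwell and Fern: 14 + 21 − 22 = 13
Cheapest insertion is between Orwell and Fern, adding 13.
New total = 83 + 13 = 96.

+13 m — insert Vale between Orwell and Fern.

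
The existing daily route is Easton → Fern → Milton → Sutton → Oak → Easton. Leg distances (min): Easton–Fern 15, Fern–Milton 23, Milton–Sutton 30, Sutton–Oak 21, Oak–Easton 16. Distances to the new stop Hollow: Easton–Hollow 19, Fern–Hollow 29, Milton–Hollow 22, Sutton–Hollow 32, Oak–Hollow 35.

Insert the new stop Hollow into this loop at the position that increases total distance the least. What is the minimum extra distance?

Adding 24 min by placing Hollow on the Milton–Sutton leg.

Insertion cost between consecutive stops i–j is d(i,Hollow) + d(Hollow,j) − d(i,j):
  between Easton and Fern: 19 + 29 − 15 = 33
  between Fern and Milton: 29 + 22 − 23 = 28
  between Milton and Sutton: 22 + 32 − 30 = 24
  between Sutton and Oak: 32 + 35 − 21 = 46
  between Oak and Easton: 35 + 19 − 16 = 38
Cheapest insertion is between Milton and Sutton, adding 24.
New total = 105 + 24 = 129.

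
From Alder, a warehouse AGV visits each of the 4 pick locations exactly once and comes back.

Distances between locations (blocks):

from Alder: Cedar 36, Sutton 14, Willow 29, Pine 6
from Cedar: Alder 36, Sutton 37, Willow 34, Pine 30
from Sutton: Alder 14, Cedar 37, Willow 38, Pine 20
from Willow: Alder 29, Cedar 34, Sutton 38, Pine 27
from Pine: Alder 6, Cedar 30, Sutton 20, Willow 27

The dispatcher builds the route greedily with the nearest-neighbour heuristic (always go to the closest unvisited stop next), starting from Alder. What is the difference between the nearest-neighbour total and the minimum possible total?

From Alder: Pine=6, Sutton=14, Willow=29, Cedar=36 → choose Pine (6).
From Pine: Sutton=20, Willow=27, Cedar=30 → choose Sutton (20).
From Sutton: Cedar=37, Willow=38 → choose Cedar (37).
From Cedar: Willow=34 → choose Willow (34).
NN route Alder → Pine → Sutton → Cedar → Willow → Alder costs 126.
Optimal: Alder → Sutton → Cedar → Willow → Pine → Alder costs 118 (by enumerating all 12 distinct tours).
Excess = 126 − 118 = 8.

Excess over optimum: 8 blocks.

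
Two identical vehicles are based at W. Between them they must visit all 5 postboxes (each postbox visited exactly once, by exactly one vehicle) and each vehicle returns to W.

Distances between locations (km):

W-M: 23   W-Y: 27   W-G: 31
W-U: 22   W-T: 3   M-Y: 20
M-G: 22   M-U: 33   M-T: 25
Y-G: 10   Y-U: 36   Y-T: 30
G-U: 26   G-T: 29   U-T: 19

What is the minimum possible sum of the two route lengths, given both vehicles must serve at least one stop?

Try each way of splitting the stops between the two vehicles (each non-empty) and, for each split, find the best tour for each vehicle:
  {M} + {Y, G, U, T}: 46 + 85 = 131
  {Y} + {M, G, U, T}: 54 + 93 = 147
  {M, Y} + {G, U, T}: 70 + 79 = 149
  {G} + {M, Y, U, T}: 62 + 101 = 163
  {M, G} + {Y, U, T}: 76 + 85 = 161
  {Y, G} + {M, U, T}: 68 + 78 = 146
  … (15 splits in total)
  {M, Y, G, U} + {T}: 101 + 6 = 107  ← best
Best: vehicle 1 W → M → Y → G → U → W = 101; vehicle 2 W → T → W = 6; combined 107.

107 km — the smallest possible combined total.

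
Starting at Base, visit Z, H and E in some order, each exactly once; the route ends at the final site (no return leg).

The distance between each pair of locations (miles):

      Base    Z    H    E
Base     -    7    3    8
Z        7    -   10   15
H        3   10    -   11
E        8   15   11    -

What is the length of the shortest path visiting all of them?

28 miles — the minimum one-way total.

There are 3! = 6 possible orderings.
Base - Z - H - E: 7+10+11 = 28
Base - Z - E - H: 7+15+11 = 33
Base - H - Z - E: 3+10+15 = 28
Base - H - E - Z: 3+11+15 = 29
Base - E - Z - H: 8+15+10 = 33
Base - E - H - Z: 8+11+10 = 29
The minimum is 28.
One shortest path: Base → Z → H → E.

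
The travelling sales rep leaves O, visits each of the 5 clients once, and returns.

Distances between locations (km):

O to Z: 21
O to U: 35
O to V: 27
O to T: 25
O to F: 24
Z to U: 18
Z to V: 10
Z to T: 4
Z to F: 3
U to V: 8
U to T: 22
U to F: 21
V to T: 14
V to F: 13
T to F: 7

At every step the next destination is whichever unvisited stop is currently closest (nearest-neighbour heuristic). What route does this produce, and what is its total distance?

Total distance 88 km via the nearest-neighbour route O → Z → F → T → V → U → O.

At O the remaining stops are Z 21, F 24, T 25, V 27, U 35; go to Z.
At Z the remaining stops are F 3, T 4, V 10, U 18; go to F.
At F the remaining stops are T 7, V 13, U 21; go to T.
At T the remaining stops are V 14, U 22; go to V.
At V the remaining stops are U 8; go to U.
Return U→O: 35.
Total = 21 + 3 + 7 + 14 + 8 + 35 = 88.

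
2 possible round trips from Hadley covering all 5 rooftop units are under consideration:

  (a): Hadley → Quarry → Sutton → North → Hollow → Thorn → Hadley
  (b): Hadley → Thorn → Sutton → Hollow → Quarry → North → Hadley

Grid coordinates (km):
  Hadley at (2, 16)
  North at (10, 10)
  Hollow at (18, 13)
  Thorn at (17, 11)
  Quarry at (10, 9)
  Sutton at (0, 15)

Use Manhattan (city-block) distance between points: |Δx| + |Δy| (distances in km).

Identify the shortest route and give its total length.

Shortest is (a), total 80 km.

(a): 15 + 16 + 15 + 11 + 3 + 20 = 80
(b): 20 + 21 + 20 + 12 + 1 + 14 = 88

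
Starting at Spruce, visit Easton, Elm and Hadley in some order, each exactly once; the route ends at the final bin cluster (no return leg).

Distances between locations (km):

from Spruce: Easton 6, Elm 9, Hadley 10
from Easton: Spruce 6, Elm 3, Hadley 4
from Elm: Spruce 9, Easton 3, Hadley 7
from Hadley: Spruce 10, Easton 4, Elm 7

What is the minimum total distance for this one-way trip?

Shortest open route: 16 km.

There are 3! = 6 possible orderings.
Spruce→Easton→Elm→Hadley: 6+3+7 = 16
Spruce→Easton→Hadley→Elm: 6+4+7 = 17
Spruce→Elm→Easton→Hadley: 9+3+4 = 16
Spruce→Elm→Hadley→Easton: 9+7+4 = 20
Spruce→Hadley→Easton→Elm: 10+4+3 = 17
Spruce→Hadley→Elm→Easton: 10+7+3 = 20
The minimum is 16.
One shortest path: Spruce → Easton → Elm → Hadley.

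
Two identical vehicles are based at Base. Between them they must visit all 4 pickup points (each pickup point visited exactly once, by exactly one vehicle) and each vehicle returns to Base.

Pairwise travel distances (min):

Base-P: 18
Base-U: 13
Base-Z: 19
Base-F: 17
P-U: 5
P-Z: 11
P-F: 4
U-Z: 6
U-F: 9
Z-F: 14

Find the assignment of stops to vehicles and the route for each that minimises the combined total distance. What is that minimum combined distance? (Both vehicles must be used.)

Minimum combined distance: 77 min.

Try each way of splitting the stops between the two vehicles (each non-empty) and, for each split, find the best tour for each vehicle:
  {P} + {U, Z, F}: 36 + 50 = 86
  {U} + {P, Z, F}: 26 + 51 = 77
  {P, U} + {Z, F}: 36 + 50 = 86
  {Z} + {P, U, F}: 38 + 39 = 77
  {P, Z} + {U, F}: 48 + 39 = 87
  {U, Z} + {P, F}: 38 + 39 = 77
  … (7 splits in total)
Best: vehicle 1 Base → U → Base = 26; vehicle 2 Base → Z → P → F → Base = 51; combined 77.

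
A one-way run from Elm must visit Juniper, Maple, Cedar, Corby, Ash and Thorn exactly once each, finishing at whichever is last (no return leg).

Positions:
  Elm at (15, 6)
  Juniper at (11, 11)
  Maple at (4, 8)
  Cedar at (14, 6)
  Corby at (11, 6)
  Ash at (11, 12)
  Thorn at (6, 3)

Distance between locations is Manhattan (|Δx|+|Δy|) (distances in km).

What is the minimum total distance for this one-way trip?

There are 6! = 720 possible orderings.
Elm - Juniper - Maple - Cedar - Corby - Ash - Thorn: 9+10+12+3+6+14 = 54
Elm - Juniper - Maple - Cedar - Corby - Thorn - Ash: 9+10+12+3+8+14 = 56
Elm - Juniper - Maple - Cedar - Ash - Corby - Thorn: 9+10+12+9+6+8 = 54
Elm - Juniper - Maple - Cedar - Ash - Thorn - Corby: 9+10+12+9+14+8 = 62
Elm - Juniper - Maple - Cedar - Thorn - Corby - Ash: 9+10+12+11+8+6 = 56
Elm - Juniper - Maple - Cedar - Thorn - Ash - Corby: 9+10+12+11+14+6 = 62
Elm - Juniper - Maple - Corby - Cedar - Ash - Thorn: 9+10+9+3+9+14 = 54
Elm - Juniper - Maple - Corby - Cedar - Thorn - Ash: 9+10+9+3+11+14 = 56
… (712 more)
Elm - Cedar - Corby - Juniper - Ash - Maple - Thorn: 1+3+5+1+11+7 = 28  ← best
The minimum is 28.
One shortest path: Elm → Cedar → Corby → Juniper → Ash → Maple → Thorn.

Shortest open route: 28 km.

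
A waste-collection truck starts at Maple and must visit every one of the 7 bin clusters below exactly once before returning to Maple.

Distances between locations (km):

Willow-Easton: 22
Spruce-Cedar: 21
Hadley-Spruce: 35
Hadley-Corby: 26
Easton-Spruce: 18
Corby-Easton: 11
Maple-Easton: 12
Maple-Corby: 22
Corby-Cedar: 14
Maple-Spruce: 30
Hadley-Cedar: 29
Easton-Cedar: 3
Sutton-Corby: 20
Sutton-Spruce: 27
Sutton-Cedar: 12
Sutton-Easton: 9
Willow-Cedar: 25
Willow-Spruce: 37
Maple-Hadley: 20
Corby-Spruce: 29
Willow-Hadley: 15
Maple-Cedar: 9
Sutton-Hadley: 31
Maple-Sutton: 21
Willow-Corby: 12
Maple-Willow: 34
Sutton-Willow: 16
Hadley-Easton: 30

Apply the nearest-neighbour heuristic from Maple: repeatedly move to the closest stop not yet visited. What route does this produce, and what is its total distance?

At Maple the remaining stops are Cedar 9, Easton 12, Hadley 20, Sutton 21, Corby 22, Spruce 30, Willow 34; go to Cedar.
At Cedar the remaining stops are Easton 3, Sutton 12, Corby 14, Spruce 21, Willow 25, Hadley 29; go to Easton.
At Easton the remaining stops are Sutton 9, Corby 11, Spruce 18, Willow 22, Hadley 30; go to Sutton.
At Sutton the remaining stops are Willow 16, Corby 20, Spruce 27, Hadley 31; go to Willow.
At Willow the remaining stops are Corby 12, Hadley 15, Spruce 37; go to Corby.
At Corby the remaining stops are Hadley 26, Spruce 29; go to Hadley.
At Hadley the remaining stops are Spruce 35; go to Spruce.
Return Spruce→Maple: 30.
Total = 9 + 3 + 9 + 16 + 12 + 26 + 35 + 30 = 140.

Nearest-neighbour total = 140 km; route Maple → Cedar → Easton → Sutton → Willow → Corby → Hadley → Spruce → Maple.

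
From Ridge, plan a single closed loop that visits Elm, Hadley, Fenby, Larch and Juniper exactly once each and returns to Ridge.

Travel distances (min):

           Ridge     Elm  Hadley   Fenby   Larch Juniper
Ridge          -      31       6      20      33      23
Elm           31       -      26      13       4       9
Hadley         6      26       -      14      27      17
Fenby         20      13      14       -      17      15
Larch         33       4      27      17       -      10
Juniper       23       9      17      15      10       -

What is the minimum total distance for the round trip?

There are 60 distinct closed tours to check (reversals are equivalent).
Ridge→Elm→Hadley→Fenby→Larch→Juniper→Ridge: 31+26+14+17+10+23 = 121
Ridge→Elm→Hadley→Fenby→Juniper→Larch→Ridge: 31+26+14+15+10+33 = 129
Ridge→Elm→Hadley→Larch→Fenby→Juniper→Ridge: 31+26+27+17+15+23 = 139
Ridge→Elm→Hadley→Larch→Juniper→Fenby→Ridge: 31+26+27+10+15+20 = 129
Ridge→Elm→Hadley→Juniper→Fenby→Larch→Ridge: 31+26+17+15+17+33 = 139
Ridge→Elm→Hadley→Juniper→Larch→Fenby→Ridge: 31+26+17+10+17+20 = 121
Ridge→Elm→Fenby→Hadley→Larch→Juniper→Ridge: 31+13+14+27+10+23 = 118
Ridge→Elm→Fenby→Hadley→Juniper→Larch→Ridge: 31+13+14+17+10+33 = 118
Ridge→Elm→Fenby→Larch→Hadley→Juniper→Ridge: 31+13+17+27+17+23 = 128
Ridge→Elm→Fenby→Larch→Juniper→Hadley→Ridge: 31+13+17+10+17+6 = 94
Ridge→Elm→Fenby→Juniper→Hadley→Larch→Ridge: 31+13+15+17+27+33 = 136
Ridge→Elm→Fenby→Juniper→Larch→Hadley→Ridge: 31+13+15+10+27+6 = 102
Ridge→Elm→Larch→Hadley→Fenby→Juniper→Ridge: 31+4+27+14+15+23 = 114
Ridge→Elm→Larch→Hadley→Juniper→Fenby→Ridge: 31+4+27+17+15+20 = 114
… (46 more)
Ridge→Hadley→Fenby→Elm→Larch→Juniper→Ridge: 6+14+13+4+10+23 = 70  ← best
The minimum is 70.
One optimal route: Ridge → Hadley → Fenby → Elm → Larch → Juniper → Ridge (or its reverse).

Shortest round trip = 70 min.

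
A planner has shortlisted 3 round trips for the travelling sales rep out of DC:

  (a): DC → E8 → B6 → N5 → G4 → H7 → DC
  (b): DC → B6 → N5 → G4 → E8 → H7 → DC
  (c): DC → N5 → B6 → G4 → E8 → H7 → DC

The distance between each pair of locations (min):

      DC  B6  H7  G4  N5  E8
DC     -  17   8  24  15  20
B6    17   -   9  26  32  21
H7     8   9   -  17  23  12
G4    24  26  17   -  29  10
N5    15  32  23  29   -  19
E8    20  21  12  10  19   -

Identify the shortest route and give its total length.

Shortest is (c), total 103 min.

(a): 20 + 21 + 32 + 29 + 17 + 8 = 127
(b): 17 + 32 + 29 + 10 + 12 + 8 = 108
(c): 15 + 32 + 26 + 10 + 12 + 8 = 103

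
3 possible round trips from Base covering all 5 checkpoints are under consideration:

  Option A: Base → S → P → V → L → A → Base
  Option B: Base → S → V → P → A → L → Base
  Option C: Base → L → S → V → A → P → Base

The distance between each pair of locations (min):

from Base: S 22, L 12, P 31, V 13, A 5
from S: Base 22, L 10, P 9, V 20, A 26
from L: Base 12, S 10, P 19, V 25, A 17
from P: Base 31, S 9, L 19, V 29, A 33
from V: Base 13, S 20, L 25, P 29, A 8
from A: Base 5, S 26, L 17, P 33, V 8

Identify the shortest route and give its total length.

Option A: 22 + 9 + 29 + 25 + 17 + 5 = 107
Option B: 22 + 20 + 29 + 33 + 17 + 12 = 133
Option C: 12 + 10 + 20 + 8 + 33 + 31 = 114

Shortest is Option A, total 107 min.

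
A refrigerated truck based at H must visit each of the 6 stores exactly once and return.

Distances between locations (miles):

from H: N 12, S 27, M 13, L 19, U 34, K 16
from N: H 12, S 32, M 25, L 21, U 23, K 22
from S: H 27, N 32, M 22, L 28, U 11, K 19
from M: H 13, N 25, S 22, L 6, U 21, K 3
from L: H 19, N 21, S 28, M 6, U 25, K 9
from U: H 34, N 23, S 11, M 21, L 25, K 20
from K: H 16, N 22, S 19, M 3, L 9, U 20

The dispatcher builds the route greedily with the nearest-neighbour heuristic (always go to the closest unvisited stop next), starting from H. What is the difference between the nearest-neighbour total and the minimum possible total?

Excess over optimum: 13 miles.

From H: N=12, M=13, K=16, L=19, S=27, U=34 → choose N (12).
From N: L=21, K=22, U=23, M=25, S=32 → choose L (21).
From L: M=6, K=9, U=25, S=28 → choose M (6).
From M: K=3, U=21, S=22 → choose K (3).
From K: S=19, U=20 → choose S (19).
From S: U=11 → choose U (11).
NN route H → N → L → M → K → S → U → H costs 106.
Optimal: H → N → U → S → K → M → L → H costs 93 (by enumerating all 360 distinct tours).
Excess = 106 − 93 = 13.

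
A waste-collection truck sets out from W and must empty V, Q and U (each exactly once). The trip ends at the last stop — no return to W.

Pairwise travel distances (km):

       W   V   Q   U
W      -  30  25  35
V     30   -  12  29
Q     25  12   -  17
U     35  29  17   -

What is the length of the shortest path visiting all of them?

Shortest open route: 59 km.

There are 3! = 6 possible orderings.
W → V → Q → U: 30+12+17 = 59
W → V → U → Q: 30+29+17 = 76
W → Q → V → U: 25+12+29 = 66
W → Q → U → V: 25+17+29 = 71
W → U → V → Q: 35+29+12 = 76
W → U → Q → V: 35+17+12 = 64
The minimum is 59.
One shortest path: W → V → Q → U.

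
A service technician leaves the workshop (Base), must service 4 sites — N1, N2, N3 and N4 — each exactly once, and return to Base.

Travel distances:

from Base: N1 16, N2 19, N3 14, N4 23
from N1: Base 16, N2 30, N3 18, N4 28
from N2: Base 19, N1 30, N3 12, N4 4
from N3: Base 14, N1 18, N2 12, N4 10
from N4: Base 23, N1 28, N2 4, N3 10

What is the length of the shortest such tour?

There are 12 distinct closed tours to check (reversals are equivalent).
Base - N1 - N2 - N3 - N4 - Base: 16+30+12+10+23 = 91
Base - N1 - N2 - N4 - N3 - Base: 16+30+4+10+14 = 74
Base - N1 - N3 - N2 - N4 - Base: 16+18+12+4+23 = 73
Base - N1 - N3 - N4 - N2 - Base: 16+18+10+4+19 = 67
Base - N1 - N4 - N2 - N3 - Base: 16+28+4+12+14 = 74
Base - N1 - N4 - N3 - N2 - Base: 16+28+10+12+19 = 85
Base - N2 - N1 - N3 - N4 - Base: 19+30+18+10+23 = 100
Base - N2 - N1 - N4 - N3 - Base: 19+30+28+10+14 = 101
Base - N2 - N3 - N1 - N4 - Base: 19+12+18+28+23 = 100
Base - N2 - N4 - N1 - N3 - Base: 19+4+28+18+14 = 83
Base - N3 - N1 - N2 - N4 - Base: 14+18+30+4+23 = 89
Base - N3 - N2 - N1 - N4 - Base: 14+12+30+28+23 = 107
The minimum is 67.
One optimal route: Base → N1 → N3 → N4 → N2 → Base (or its reverse).

Shortest round trip = 67.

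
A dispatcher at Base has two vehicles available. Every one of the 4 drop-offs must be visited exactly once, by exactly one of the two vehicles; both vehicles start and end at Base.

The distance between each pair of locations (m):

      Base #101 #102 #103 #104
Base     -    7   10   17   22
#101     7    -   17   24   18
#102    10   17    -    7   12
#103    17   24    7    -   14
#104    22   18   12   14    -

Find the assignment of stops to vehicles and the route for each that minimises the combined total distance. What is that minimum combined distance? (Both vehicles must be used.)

There are 2^3 − 1 = 7 ways to divide the 4 stops into two non-empty groups. For each, the best each vehicle can do is its own shortest tour through its group:
  {#101} + {#102, #103, #104}: 14 + 53 = 67
  {#102} + {#101, #103, #104}: 20 + 56 = 76
  {#101, #102} + {#103, #104}: 34 + 53 = 87
  {#103} + {#101, #102, #104}: 34 + 47 = 81
  {#101, #103} + {#102, #104}: 48 + 44 = 92
  {#102, #103} + {#101, #104}: 34 + 47 = 81
  … (7 splits in total)
Best: vehicle 1 Base → #101 → Base = 14; vehicle 2 Base → #102 → #103 → #104 → Base = 53; combined 67.

67 m — the smallest possible combined total.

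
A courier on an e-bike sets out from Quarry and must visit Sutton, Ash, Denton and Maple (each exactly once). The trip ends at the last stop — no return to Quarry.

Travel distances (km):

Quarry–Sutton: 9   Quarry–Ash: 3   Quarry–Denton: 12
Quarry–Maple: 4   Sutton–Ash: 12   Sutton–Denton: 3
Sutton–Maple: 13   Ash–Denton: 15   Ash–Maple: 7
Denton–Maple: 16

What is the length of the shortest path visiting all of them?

There are 4! = 24 possible orderings.
Quarry → Sutton → Ash → Denton → Maple: 9+12+15+16 = 52
Quarry → Sutton → Ash → Maple → Denton: 9+12+7+16 = 44
Quarry → Sutton → Denton → Ash → Maple: 9+3+15+7 = 34
Quarry → Sutton → Denton → Maple → Ash: 9+3+16+7 = 35
Quarry → Sutton → Maple → Ash → Denton: 9+13+7+15 = 44
Quarry → Sutton → Maple → Denton → Ash: 9+13+16+15 = 53
Quarry → Ash → Sutton → Denton → Maple: 3+12+3+16 = 34
Quarry → Ash → Sutton → Maple → Denton: 3+12+13+16 = 44
Quarry → Ash → Denton → Sutton → Maple: 3+15+3+13 = 34
Quarry → Ash → Denton → Maple → Sutton: 3+15+16+13 = 47
Quarry → Ash → Maple → Sutton → Denton: 3+7+13+3 = 26
Quarry → Ash → Maple → Denton → Sutton: 3+7+16+3 = 29
Quarry → Denton → Sutton → Ash → Maple: 12+3+12+7 = 34
Quarry → Denton → Sutton → Maple → Ash: 12+3+13+7 = 35
… (10 more)
The minimum is 26.
One shortest path: Quarry → Ash → Maple → Sutton → Denton.

Shortest open route: 26 km.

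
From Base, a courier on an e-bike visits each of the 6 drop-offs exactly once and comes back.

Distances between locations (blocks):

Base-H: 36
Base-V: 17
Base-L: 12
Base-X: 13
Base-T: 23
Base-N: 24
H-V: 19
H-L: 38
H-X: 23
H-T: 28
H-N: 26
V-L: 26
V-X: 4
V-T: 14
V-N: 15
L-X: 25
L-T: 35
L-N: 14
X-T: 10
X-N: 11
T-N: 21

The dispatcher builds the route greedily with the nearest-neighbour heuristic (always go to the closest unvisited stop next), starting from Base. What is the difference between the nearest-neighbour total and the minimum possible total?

The nearest-neighbour route is 11 blocks longer than optimal.

Base: L=12, X=13, V=17, T=23, N=24, H=36 ⇒ L
L: N=14, X=25, V=26, T=35, H=38 ⇒ N
N: X=11, V=15, T=21, H=26 ⇒ X
X: V=4, T=10, H=23 ⇒ V
V: T=14, H=19 ⇒ T
T: H=28 ⇒ H
NN route Base → L → N → X → V → T → H → Base costs 119.
Optimal: Base → L → N → H → V → X → T → Base costs 108 (by enumerating all 360 distinct tours).
Excess = 119 − 108 = 11.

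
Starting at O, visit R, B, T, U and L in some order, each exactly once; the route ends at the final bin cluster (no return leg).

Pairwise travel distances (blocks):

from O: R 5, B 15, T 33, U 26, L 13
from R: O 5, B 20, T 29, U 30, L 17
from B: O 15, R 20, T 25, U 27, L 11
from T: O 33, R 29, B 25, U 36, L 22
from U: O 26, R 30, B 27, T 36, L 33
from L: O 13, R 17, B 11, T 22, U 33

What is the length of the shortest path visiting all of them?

There are 5! = 120 possible orderings.
O - R - B - T - U - L: 5+20+25+36+33 = 119
O - R - B - T - L - U: 5+20+25+22+33 = 105
O - R - B - U - T - L: 5+20+27+36+22 = 110
O - R - B - U - L - T: 5+20+27+33+22 = 107
O - R - B - L - T - U: 5+20+11+22+36 = 94
O - R - B - L - U - T: 5+20+11+33+36 = 105
O - R - T - B - U - L: 5+29+25+27+33 = 119
O - R - T - B - L - U: 5+29+25+11+33 = 103
O - R - T - U - B - L: 5+29+36+27+11 = 108
O - R - T - U - L - B: 5+29+36+33+11 = 114
O - R - T - L - B - U: 5+29+22+11+27 = 94
O - R - T - L - U - B: 5+29+22+33+27 = 116
O - R - U - B - T - L: 5+30+27+25+22 = 109
O - R - U - B - L - T: 5+30+27+11+22 = 95
… (106 more)
The minimum is 94.
One shortest path: O → R → B → L → T → U.

Minimum one-way distance = 94 blocks.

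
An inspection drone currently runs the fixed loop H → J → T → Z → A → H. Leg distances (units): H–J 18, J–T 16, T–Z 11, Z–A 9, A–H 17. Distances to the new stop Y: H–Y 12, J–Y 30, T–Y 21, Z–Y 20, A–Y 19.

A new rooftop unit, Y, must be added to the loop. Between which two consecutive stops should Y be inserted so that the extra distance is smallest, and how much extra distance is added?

Minimum extra distance: 14, inserting Y between A and H.

Insertion cost between consecutive stops i–j is d(i,Y) + d(Y,j) − d(i,j):
  between H and J: 12 + 30 − 18 = 24
  between J and T: 30 + 21 − 16 = 35
  between T and Z: 21 + 20 − 11 = 30
  between Z and A: 20 + 19 − 9 = 30
  between A and H: 19 + 12 − 17 = 14
Cheapest insertion is between A and H, adding 14.
New total = 71 + 14 = 85.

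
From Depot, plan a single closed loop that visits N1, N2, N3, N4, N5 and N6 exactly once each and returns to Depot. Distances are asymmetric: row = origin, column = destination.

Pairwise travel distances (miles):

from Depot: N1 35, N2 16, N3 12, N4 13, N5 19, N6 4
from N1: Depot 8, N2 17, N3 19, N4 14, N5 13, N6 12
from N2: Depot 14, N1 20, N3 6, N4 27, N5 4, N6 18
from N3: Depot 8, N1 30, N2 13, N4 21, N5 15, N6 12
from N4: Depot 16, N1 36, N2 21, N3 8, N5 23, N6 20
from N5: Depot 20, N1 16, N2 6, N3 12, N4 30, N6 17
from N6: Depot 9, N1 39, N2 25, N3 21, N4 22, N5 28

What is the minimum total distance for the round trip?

Depot → N1 → N2 → N3 → N4 → N5 → N6 → Depot: 35+17+6+21+23+17+9 = 128
Depot → N1 → N2 → N3 → N4 → N6 → N5 → Depot: 35+17+6+21+20+28+20 = 147
Depot → N1 → N2 → N3 → N5 → N4 → N6 → Depot: 35+17+6+15+30+20+9 = 132
Depot → N1 → N2 → N3 → N5 → N6 → N4 → Depot: 35+17+6+15+17+22+16 = 128
Depot → N1 → N2 → N3 → N6 → N4 → N5 → Depot: 35+17+6+12+22+23+20 = 135
Depot → N1 → N2 → N3 → N6 → N5 → N4 → Depot: 35+17+6+12+28+30+16 = 144
Depot → N1 → N2 → N4 → N3 → N5 → N6 → Depot: 35+17+27+8+15+17+9 = 128
Depot → N1 → N2 → N4 → N3 → N6 → N5 → Depot: 35+17+27+8+12+28+20 = 147
… (712 more)
Depot → N4 → N3 → N2 → N5 → N1 → N6 → Depot: 13+8+13+4+16+12+9 = 75  ← best
The minimum is 75.
One optimal route: Depot → N4 → N3 → N2 → N5 → N1 → N6 → Depot.

75 miles — the shortest possible round trip.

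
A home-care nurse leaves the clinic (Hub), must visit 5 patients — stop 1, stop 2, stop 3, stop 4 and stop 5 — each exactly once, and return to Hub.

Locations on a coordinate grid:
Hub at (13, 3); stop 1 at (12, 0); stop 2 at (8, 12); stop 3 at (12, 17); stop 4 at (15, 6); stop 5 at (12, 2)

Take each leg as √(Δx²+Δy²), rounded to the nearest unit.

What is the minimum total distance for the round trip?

37 — the shortest possible round trip.

Hub→stop 1→stop 2→stop 3→stop 4→stop 5→Hub: 3+13+6+11+5+1 = 39
Hub→stop 1→stop 2→stop 3→stop 5→stop 4→Hub: 3+13+6+15+5+4 = 46
Hub→stop 1→stop 2→stop 4→stop 3→stop 5→Hub: 3+13+9+11+15+1 = 52
Hub→stop 1→stop 2→stop 4→stop 5→stop 3→Hub: 3+13+9+5+15+14 = 59
Hub→stop 1→stop 2→stop 5→stop 3→stop 4→Hub: 3+13+11+15+11+4 = 57
Hub→stop 1→stop 2→stop 5→stop 4→stop 3→Hub: 3+13+11+5+11+14 = 57
Hub→stop 1→stop 3→stop 2→stop 4→stop 5→Hub: 3+17+6+9+5+1 = 41
Hub→stop 1→stop 3→stop 2→stop 5→stop 4→Hub: 3+17+6+11+5+4 = 46
Hub→stop 1→stop 3→stop 4→stop 2→stop 5→Hub: 3+17+11+9+11+1 = 52
Hub→stop 1→stop 3→stop 4→stop 5→stop 2→Hub: 3+17+11+5+11+10 = 57
Hub→stop 1→stop 3→stop 5→stop 2→stop 4→Hub: 3+17+15+11+9+4 = 59
Hub→stop 1→stop 3→stop 5→stop 4→stop 2→Hub: 3+17+15+5+9+10 = 59
Hub→stop 1→stop 4→stop 2→stop 3→stop 5→Hub: 3+7+9+6+15+1 = 41
Hub→stop 1→stop 4→stop 2→stop 5→stop 3→Hub: 3+7+9+11+15+14 = 59
… (46 more)
Hub→stop 1→stop 5→stop 2→stop 3→stop 4→Hub: 3+2+11+6+11+4 = 37  ← best
The minimum is 37.
One optimal route: Hub → stop 1 → stop 5 → stop 2 → stop 3 → stop 4 → Hub (or its reverse).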